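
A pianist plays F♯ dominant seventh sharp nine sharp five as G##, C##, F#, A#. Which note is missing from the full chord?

E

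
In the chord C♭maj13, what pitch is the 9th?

D♭

Root of C♭maj13 = C♭. The 9th is a major 9th: C♭ up a major 9th → D♭.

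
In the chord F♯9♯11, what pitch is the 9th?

G#

Root of F♯9♯11 = F#. The 9th is a major 9th: F# up a major 9th → G#.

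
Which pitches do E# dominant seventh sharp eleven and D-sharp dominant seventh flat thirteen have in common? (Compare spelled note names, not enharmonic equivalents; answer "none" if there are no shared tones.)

D-sharp

E# dominant seventh sharp eleven = E-sharp, G-double-sharp, B-sharp, D-sharp, A-double-sharp.
D-sharp dominant seventh flat thirteen = D-sharp, F-double-sharp, A-sharp, C-sharp, B.
Shared: D-sharp.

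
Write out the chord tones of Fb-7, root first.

F♭ A𝄫 C♭ E𝄫

Fb-7: minor seventh on F♭.
Root: F♭
Minor 3rd (3rd): A𝄫
Perfect 5th (5th): C♭
Minor 7th (7th): E𝄫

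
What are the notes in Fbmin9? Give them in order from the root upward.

Fbmin9: minor ninth on F♭.
F♭ — root
A𝄫 — minor 3rd
C♭ — perfect 5th
E𝄫 — minor 7th
G♭ — major 9th

F♭ – A𝄫 – C♭ – E𝄫 – G♭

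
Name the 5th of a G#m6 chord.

Root of G#m6 = G♯. The 5th is a perfect 5th: G♯ up a perfect 5th → D♯.

D♯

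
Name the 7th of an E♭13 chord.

Db

E♭13 is built on Eb; its 7th is a minor 7th above the root.
A seventh above E uses the letter D, and the minor 7th above Eb is Db.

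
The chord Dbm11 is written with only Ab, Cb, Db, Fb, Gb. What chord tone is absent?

Dbm11 = Db, Fb, Ab, Cb, Eb, Gb. The voicing lacks the 9th (major 9th), Eb.

Eb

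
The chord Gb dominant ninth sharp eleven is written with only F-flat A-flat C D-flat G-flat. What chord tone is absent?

The full Gb dominant ninth sharp eleven chord is G-flat, B-flat, D-flat, F-flat, A-flat, C.
Comparing with the voicing, the major 3rd (3rd) — B-flat — is absent.

B-flat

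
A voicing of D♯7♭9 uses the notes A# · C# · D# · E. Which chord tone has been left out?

F##

The full D♯7♭9 chord is D#, F##, A#, C#, E.
Comparing with the voicing, the major 3rd (3rd) — F## — is absent.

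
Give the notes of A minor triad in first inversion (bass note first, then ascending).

A minor triad = A–C–E; first inversion → third (C) lowest.

C, E, A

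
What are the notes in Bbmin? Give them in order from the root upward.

Root Bb, quality minor triad:
- root: Bb
- minor 3rd: Db
- perfect 5th: F

Bb, Db, F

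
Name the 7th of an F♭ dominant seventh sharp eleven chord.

Ebb

Root of F♭ dominant seventh sharp eleven = Fb. The 7th is a minor 7th: Fb up a minor 7th → Ebb.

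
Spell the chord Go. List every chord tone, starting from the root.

Go is a diminished triad built on G.
- root: G
- minor 3rd: B♭
- diminished 5th: D♭

G  B♭  D♭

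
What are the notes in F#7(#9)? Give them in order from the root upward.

F#  A#  C#  E  G##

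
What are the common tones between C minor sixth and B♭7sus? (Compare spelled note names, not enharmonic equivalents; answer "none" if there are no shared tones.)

C minor sixth = C, Eb, G, A.
B♭7sus = Bb, Eb, F, Ab.
Shared: Eb.

Eb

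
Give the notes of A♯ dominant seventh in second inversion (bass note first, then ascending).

A♯ dominant seventh = A#–C##–E#–G#; second inversion → fifth (E#) lowest.

E#, G#, A#, C##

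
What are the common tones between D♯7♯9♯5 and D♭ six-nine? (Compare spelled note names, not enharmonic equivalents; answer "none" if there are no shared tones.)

D♯7♯9♯5 = D#, F##, A##, C#, E##.
D♭ six-nine = Db, F, Ab, Bb, Eb.
Shared: none.

none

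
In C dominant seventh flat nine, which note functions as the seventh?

B-flat

Root of C dominant seventh flat nine = C. The 7th is a minor 7th: C up a minor 7th → B-flat.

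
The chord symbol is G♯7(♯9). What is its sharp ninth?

Root of G♯7(♯9) = G#. The 9th is an augmented 9th: G# up an augmented 9th → A##.

A##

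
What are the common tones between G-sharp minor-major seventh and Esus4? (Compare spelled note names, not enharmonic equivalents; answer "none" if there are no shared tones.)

G-sharp minor-major seventh = G#, B, D#, F##.
Esus4 = E, A, B.
Shared: B.

B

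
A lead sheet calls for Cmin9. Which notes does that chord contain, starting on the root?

C, Eb, G, Bb, D

Root C, quality minor ninth:
C — root
Eb — minor 3rd
G — perfect 5th
Bb — minor 7th
D — major 9th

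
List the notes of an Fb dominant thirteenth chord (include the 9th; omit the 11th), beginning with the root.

Fb  Ab  Cb  Ebb  Gb  Db

Fb dominant thirteenth: dominant thirteenth on Fb.
root → Fb
3rd (major 3rd) → Ab
5th (perfect 5th) → Cb
7th (minor 7th) → Ebb
9th (major 9th) → Gb
13th (major 13th) → Db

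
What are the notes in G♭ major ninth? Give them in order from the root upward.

G♭ major ninth is a major ninth built on G-flat.
root → G-flat
3rd (major 3rd) → B-flat
5th (perfect 5th) → D-flat
7th (major 7th) → F
9th (major 9th) → A-flat

G-flat B-flat D-flat F A-flat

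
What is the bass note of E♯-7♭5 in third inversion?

E♯-7♭5 = E♯–G♯–B–D♯. Third inversion → seventh in the bass = D♯.

D♯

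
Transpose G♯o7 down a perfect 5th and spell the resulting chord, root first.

G# down a perfect 5th → C#. New chord: C# diminished seventh.
C# — root
E — minor 3rd
G — diminished 5th
Bb — diminished 7th

C#, E, G, Bb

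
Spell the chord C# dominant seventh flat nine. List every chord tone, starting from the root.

Root C-sharp, quality dominant seventh flat nine:
Root: C-sharp
Major 3rd (3rd): E-sharp
Perfect 5th (5th): G-sharp
Minor 7th (7th): B
Minor 9th (9th): D

C-sharp E-sharp G-sharp B D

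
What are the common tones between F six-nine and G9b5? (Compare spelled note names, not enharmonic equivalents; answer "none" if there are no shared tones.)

F, A, G

F six-nine: F A C D G
G9b5: G B Db F A
Common to both → F, A, G.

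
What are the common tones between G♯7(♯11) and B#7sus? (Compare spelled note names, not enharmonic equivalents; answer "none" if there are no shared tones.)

G♯7(♯11) = G#, B#, D#, F#, C##.
B#7sus = B#, E#, F##, A#.
Shared: B#.

B#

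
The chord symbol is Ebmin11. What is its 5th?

B♭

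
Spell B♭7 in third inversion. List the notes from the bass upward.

Ab  Bb  D  F

B♭7 = Bb–D–F–Ab; third inversion → seventh (Ab) lowest.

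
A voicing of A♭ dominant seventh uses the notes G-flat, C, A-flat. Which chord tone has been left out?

The full A♭ dominant seventh chord is A-flat, C, E-flat, G-flat.
Comparing with the voicing, the perfect 5th (5th) — E-flat — is absent.

E-flat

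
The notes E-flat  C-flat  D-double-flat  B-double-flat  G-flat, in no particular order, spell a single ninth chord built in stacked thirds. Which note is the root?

Stacking in thirds gives C-flat – E-flat – G-flat – B-double-flat – D-double-flat, so C-flat is the root — C-flat dominant seventh flat nine.

C-flat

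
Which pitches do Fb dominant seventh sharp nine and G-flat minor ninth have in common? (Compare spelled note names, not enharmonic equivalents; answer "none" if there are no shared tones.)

Fb dominant seventh sharp nine = F-flat, A-flat, C-flat, E-double-flat, G.
G-flat minor ninth = G-flat, B-double-flat, D-flat, F-flat, A-flat.
Shared: F-flat, A-flat.

F-flat, A-flat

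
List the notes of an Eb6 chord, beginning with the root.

Eb G Bb C

Eb6: major sixth on Eb.
root → Eb
3rd (major 3rd) → G
5th (perfect 5th) → Bb
6th (major 6th) → C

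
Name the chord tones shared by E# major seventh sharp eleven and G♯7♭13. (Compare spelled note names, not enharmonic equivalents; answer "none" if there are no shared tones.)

E# major seventh sharp eleven: E# G## B# D## A##
G♯7♭13: G# B# D# F# E
Common to both → B#.

B#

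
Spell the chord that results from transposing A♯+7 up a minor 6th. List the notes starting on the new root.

F#, A#, C##, E

Transposed root: A# → F# (minor 6th up). So we spell F# augmented seventh:
F# — root
A# — major 3rd
C## — augmented 5th
E — minor 7th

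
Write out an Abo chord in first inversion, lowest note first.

Cb, Ebb, Ab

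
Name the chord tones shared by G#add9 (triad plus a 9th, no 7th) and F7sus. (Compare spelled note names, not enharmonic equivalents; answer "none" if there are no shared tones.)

G#add9 = G#, B#, D#, A#.
F7sus = F, Bb, C, Eb.
Shared: none.

none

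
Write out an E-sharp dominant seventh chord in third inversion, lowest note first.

D-sharp, E-sharp, G-double-sharp, B-sharp

In root position, E-sharp dominant seventh is E-sharp–G-double-sharp–B-sharp–D-sharp.
Third inversion puts the seventh (D-sharp) in the bass.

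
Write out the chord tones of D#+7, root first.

D#+7: augmented seventh on D#.
Root: D#
Major 3rd (3rd): F##
Augmented 5th (5th): A##
Minor 7th (7th): C#

D# F## A## C#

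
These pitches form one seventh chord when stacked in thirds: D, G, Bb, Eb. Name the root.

Stacking in thirds gives Eb – G – Bb – D, so Eb is the root — Eb major seventh.

Eb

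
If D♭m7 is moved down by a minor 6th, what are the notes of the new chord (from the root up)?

A minor 6th down from Db is F, so the new chord is F minor seventh.
Root: F
Minor 3rd (3rd): Ab
Perfect 5th (5th): C
Minor 7th (7th): Eb

F – Ab – C – Eb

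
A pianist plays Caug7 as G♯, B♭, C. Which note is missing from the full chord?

E

Caug7 = C, E, G♯, B♭. The voicing lacks the 3rd (major 3rd), E.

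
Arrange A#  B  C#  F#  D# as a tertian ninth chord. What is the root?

B

Arranged so that each adjacent pair is a third by letter name: B – D# – F# – A# – C#.
The bottom of that stack, B, is the root (this is B major ninth).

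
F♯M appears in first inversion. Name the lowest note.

A#

F♯M = F#–A#–C#. First inversion → third in the bass = A#.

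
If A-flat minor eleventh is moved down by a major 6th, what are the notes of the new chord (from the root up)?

A major 6th down from A-flat is C-flat, so the new chord is C-flat minor eleventh.
C-flat — root
E-double-flat — minor 3rd
G-flat — perfect 5th
B-double-flat — minor 7th
D-flat — major 9th
F-flat — perfect 11th

C-flat E-double-flat G-flat B-double-flat D-flat F-flat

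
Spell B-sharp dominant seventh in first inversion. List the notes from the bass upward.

B-sharp dominant seventh = B#–D##–F##–A#; first inversion → third (D##) lowest.

D## – F## – A# – B#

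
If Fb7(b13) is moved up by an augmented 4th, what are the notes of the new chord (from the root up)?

F♭ up an augmented 4th → B♭. New chord: B♭ dominant seventh flat thirteen.
root → B♭
3rd (major 3rd) → D
5th (perfect 5th) → F
7th (minor 7th) → A♭
13th (minor 13th) → G♭

B♭ D F A♭ G♭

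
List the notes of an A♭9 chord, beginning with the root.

Root A♭, quality dominant ninth:
Root: A♭
Major 3rd (3rd): C
Perfect 5th (5th): E♭
Minor 7th (7th): G♭
Major 9th (9th): B♭

A♭, C, E♭, G♭, B♭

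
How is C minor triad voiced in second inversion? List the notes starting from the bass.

G, C, E-flat

In root position, C minor triad is C–E-flat–G.
Second inversion puts the fifth (G) in the bass.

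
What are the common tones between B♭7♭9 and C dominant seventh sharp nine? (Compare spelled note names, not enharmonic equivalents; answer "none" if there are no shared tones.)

Bb

B♭7♭9: Bb D F Ab Cb
C dominant seventh sharp nine: C E G Bb D#
Common to both → Bb.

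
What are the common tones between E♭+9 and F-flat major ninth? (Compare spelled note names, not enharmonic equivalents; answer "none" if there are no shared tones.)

Eb

E♭+9: Eb G B Db F
F-flat major ninth: Fb Ab Cb Eb Gb
Common to both → Eb.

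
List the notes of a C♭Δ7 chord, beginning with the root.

Cb Eb Gb Bb

Root Cb, quality major seventh:
Root: Cb
Major 3rd (3rd): Eb
Perfect 5th (5th): Gb
Major 7th (7th): Bb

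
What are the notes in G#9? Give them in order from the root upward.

G# B# D# F# A#

G#9: dominant ninth on G#.
G# — root
B# — major 3rd
D# — perfect 5th
F# — minor 7th
A# — major 9th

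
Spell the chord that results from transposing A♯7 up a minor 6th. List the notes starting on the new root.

Transposed root: A# → F# (minor 6th up). So we spell F# dominant seventh:
- root: F#
- major 3rd: A#
- perfect 5th: C#
- minor 7th: E

F#, A#, C#, E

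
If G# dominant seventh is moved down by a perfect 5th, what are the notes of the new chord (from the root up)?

G-sharp down a perfect 5th → C-sharp. New chord: C-sharp dominant seventh.
root → C-sharp
3rd (major 3rd) → E-sharp
5th (perfect 5th) → G-sharp
7th (minor 7th) → B

C-sharp  E-sharp  G-sharp  B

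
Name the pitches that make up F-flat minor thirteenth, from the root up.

F-flat A-double-flat C-flat E-double-flat G-flat B-double-flat D-flat

Root F-flat, quality minor thirteenth:
Root: F-flat
Minor 3rd (3rd): A-double-flat
Perfect 5th (5th): C-flat
Minor 7th (7th): E-double-flat
Major 9th (9th): G-flat
Perfect 11th (11th): B-double-flat
Major 13th (13th): D-flat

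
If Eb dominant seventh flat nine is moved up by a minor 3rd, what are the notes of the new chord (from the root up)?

Gb  Bb  Db  Fb  Abb

Transposed root: Eb → Gb (minor 3rd up). So we spell Gb dominant seventh flat nine:
root → Gb
3rd (major 3rd) → Bb
5th (perfect 5th) → Db
7th (minor 7th) → Fb
9th (minor 9th) → Abb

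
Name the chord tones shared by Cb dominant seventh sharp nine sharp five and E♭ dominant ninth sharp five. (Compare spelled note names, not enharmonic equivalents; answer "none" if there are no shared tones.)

E-flat, G

Cb dominant seventh sharp nine sharp five = C-flat, E-flat, G, B-double-flat, D.
E♭ dominant ninth sharp five = E-flat, G, B, D-flat, F.
Shared: E-flat, G.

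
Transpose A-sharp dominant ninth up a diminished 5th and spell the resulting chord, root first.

E, G-sharp, B, D, F-sharp

A-sharp up a diminished 5th → E. New chord: E dominant ninth.
Root: E
Major 3rd (3rd): G-sharp
Perfect 5th (5th): B
Minor 7th (7th): D
Major 9th (9th): F-sharp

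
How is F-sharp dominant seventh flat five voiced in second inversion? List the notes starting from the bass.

F-sharp dominant seventh flat five = F#–A#–C–E; second inversion → fifth (C) lowest.

C E F# A#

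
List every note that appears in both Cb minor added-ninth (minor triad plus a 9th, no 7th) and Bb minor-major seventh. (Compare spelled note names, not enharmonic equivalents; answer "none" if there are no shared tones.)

Cb minor added-ninth = Cb, Ebb, Gb, Db.
Bb minor-major seventh = Bb, Db, F, A.
Shared: Db.

Db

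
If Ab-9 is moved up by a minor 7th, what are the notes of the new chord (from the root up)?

Transposed root: Ab → Gb (minor 7th up). So we spell Gb minor ninth:
root → Gb
3rd (minor 3rd) → Bbb
5th (perfect 5th) → Db
7th (minor 7th) → Fb
9th (major 9th) → Ab

Gb  Bbb  Db  Fb  Ab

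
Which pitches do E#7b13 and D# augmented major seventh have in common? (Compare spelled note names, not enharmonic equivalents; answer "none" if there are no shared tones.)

D#

E#7b13 = E#, G##, B#, D#, C#.
D# augmented major seventh = D#, F##, A##, C##.
Shared: D#.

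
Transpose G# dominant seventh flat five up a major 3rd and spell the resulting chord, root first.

B#, D##, F#, A#

A major 3rd up from G# is B#, so the new chord is B# dominant seventh flat five.
root → B#
3rd (major 3rd) → D##
5th (diminished 5th) → F#
7th (minor 7th) → A#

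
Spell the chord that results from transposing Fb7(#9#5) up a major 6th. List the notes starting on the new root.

Fb up a major 6th → Db. New chord: Db dominant seventh sharp nine sharp five.
root → Db
3rd (major 3rd) → F
5th (augmented 5th) → A
7th (minor 7th) → Cb
9th (augmented 9th) → E

Db  F  A  Cb  E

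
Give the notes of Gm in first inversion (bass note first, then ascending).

Gm = G–Bb–D; first inversion → third (Bb) lowest.

Bb  D  G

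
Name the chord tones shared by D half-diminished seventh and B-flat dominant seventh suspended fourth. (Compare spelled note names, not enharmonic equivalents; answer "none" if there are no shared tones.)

F – A-flat

D half-diminished seventh = D, F, A-flat, C.
B-flat dominant seventh suspended fourth = B-flat, E-flat, F, A-flat.
Shared: F, A-flat.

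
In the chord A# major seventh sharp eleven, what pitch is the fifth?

E#

Root of A# major seventh sharp eleven = A#. The 5th is a perfect 5th: A# up a perfect 5th → E#.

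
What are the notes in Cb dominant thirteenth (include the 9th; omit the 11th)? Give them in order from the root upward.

C-flat, E-flat, G-flat, B-double-flat, D-flat, A-flat

Cb dominant thirteenth: dominant thirteenth on C-flat.
root → C-flat
3rd (major 3rd) → E-flat
5th (perfect 5th) → G-flat
7th (minor 7th) → B-double-flat
9th (major 9th) → D-flat
13th (major 13th) → A-flat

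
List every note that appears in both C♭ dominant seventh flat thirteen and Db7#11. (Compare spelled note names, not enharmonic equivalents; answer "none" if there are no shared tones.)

C♭ dominant seventh flat thirteen = Cb, Eb, Gb, Bbb, Abb.
Db7#11 = Db, F, Ab, Cb, G.
Shared: Cb.

Cb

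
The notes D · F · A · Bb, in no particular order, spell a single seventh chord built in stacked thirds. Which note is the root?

Bb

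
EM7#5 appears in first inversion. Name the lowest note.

EM7#5 = E–G#–B#–D#. First inversion → third in the bass = G#.

G#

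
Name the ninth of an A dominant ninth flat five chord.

B

A dominant ninth flat five is built on A; its 9th is a major 9th above the root.
A second above A uses the letter B, and the major 9th above A is B.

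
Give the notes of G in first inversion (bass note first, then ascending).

B, D, G

In root position, G is G–B–D.
First inversion puts the third (B) in the bass.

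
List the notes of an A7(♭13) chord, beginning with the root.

Root A, quality dominant seventh flat thirteen:
A — root
C# — major 3rd
E — perfect 5th
G — minor 7th
F — minor 13th

A, C#, E, G, F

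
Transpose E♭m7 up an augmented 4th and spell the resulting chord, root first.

A  C  E  G

Eb up an augmented 4th → A. New chord: A minor seventh.
A — root
C — minor 3rd
E — perfect 5th
G — minor 7th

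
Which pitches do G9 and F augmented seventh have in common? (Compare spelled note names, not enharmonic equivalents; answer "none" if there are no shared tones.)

F, A

G9: G B D F A
F augmented seventh: F A C# Eb
Common to both → F, A.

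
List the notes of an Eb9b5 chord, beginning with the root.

E♭ G B𝄫 D♭ F

Eb9b5: dominant ninth flat five on E♭.
E♭ — root
G — major 3rd
B𝄫 — diminished 5th
D♭ — minor 7th
F — major 9th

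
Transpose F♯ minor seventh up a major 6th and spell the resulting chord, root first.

D-sharp F-sharp A-sharp C-sharp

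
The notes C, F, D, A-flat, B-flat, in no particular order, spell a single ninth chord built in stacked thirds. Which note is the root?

Stacking in thirds gives B-flat – D – F – A-flat – C, so B-flat is the root — B-flat dominant ninth.

B-flat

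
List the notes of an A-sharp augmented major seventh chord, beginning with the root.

A# C## E## G##

A-sharp augmented major seventh is an augmented major seventh built on A#.
A# — root
C## — major 3rd
E## — augmented 5th
G## — major 7th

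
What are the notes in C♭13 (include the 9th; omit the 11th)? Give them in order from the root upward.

Cb, Eb, Gb, Bbb, Db, Ab

Root Cb, quality dominant thirteenth:
root → Cb
3rd (major 3rd) → Eb
5th (perfect 5th) → Gb
7th (minor 7th) → Bbb
9th (major 9th) → Db
13th (major 13th) → Ab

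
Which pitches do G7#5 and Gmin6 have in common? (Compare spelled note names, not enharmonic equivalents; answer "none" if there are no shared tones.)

G

G7#5 = G, B, D#, F.
Gmin6 = G, Bb, D, E.
Shared: G.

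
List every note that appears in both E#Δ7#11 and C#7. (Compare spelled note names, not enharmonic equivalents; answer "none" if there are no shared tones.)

E#

E#Δ7#11: E# G## B# D## A##
C#7: C# E# G# B
Common to both → E#.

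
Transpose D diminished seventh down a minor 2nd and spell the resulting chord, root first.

A minor 2nd down from D is C♯, so the new chord is C♯ diminished seventh.
Root: C♯
Minor 3rd (3rd): E
Diminished 5th (5th): G
Diminished 7th (7th): B♭

C♯  E  G  B♭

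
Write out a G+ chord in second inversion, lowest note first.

In root position, G+ is G–B–D#.
Second inversion puts the fifth (D#) in the bass.

D#  G  B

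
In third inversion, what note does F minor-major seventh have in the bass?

E

F minor-major seventh in root position is F–A♭–C–E.
Third inversion places the seventh in the bass, which is E.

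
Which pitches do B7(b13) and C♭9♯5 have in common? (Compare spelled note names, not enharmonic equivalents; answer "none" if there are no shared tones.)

G

B7(b13): B D# F# A G
C♭9♯5: Cb Eb G Bbb Db
Common to both → G.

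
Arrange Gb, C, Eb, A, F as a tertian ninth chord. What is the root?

Arranged so that each adjacent pair is a third by letter name: F – A – C – Eb – Gb.
The bottom of that stack, F, is the root (this is F dominant seventh flat nine).

F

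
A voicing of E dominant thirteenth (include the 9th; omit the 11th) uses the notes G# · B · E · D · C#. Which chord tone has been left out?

F#

E dominant thirteenth = E, G#, B, D, F#, C#. The voicing lacks the 9th (major 9th), F#.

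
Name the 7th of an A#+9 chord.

Root of A#+9 = A#. The 7th is a minor 7th: A# up a minor 7th → G#.

G#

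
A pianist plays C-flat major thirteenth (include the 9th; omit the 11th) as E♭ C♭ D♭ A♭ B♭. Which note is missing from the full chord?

G♭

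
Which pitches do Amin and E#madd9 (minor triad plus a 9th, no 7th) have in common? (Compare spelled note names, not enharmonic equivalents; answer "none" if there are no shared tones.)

Amin: A C E
E#madd9: E# G# B# F##
Common to both → none.

none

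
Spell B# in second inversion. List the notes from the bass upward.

F𝄪 – B♯ – D𝄪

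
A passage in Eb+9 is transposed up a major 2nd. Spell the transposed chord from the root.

E♭ up a major 2nd → F. New chord: F dominant ninth sharp five.
F — root
A — major 3rd
C♯ — augmented 5th
E♭ — minor 7th
G — major 9th

F A C♯ E♭ G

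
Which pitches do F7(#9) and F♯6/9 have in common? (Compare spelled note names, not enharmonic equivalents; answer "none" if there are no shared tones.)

G#

F7(#9): F A C Eb G#
F♯6/9: F# A# C# D# G#
Common to both → G#.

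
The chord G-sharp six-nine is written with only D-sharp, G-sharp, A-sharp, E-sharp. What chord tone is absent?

B-sharp

The full G-sharp six-nine chord is G-sharp, B-sharp, D-sharp, E-sharp, A-sharp.
Comparing with the voicing, the major 3rd (3rd) — B-sharp — is absent.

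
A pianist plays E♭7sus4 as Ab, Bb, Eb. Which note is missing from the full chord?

The full E♭7sus4 chord is Eb, Ab, Bb, Db.
Comparing with the voicing, the minor 7th (7th) — Db — is absent.

Db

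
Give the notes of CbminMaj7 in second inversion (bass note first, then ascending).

CbminMaj7 = Cb–Ebb–Gb–Bb; second inversion → fifth (Gb) lowest.

Gb Bb Cb Ebb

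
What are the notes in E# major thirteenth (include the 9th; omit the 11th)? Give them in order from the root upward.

E#  G##  B#  D##  F##  C##

E# major thirteenth: major thirteenth on E#.
Root: E#
Major 3rd (3rd): G##
Perfect 5th (5th): B#
Major 7th (7th): D##
Major 9th (9th): F##
Major 13th (13th): C##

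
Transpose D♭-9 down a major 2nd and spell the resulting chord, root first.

Cb, Ebb, Gb, Bbb, Db

A major 2nd down from Db is Cb, so the new chord is Cb minor ninth.
- root: Cb
- minor 3rd: Ebb
- perfect 5th: Gb
- minor 7th: Bbb
- major 9th: Db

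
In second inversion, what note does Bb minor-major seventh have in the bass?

F

Bb minor-major seventh = B-flat–D-flat–F–A. Second inversion → fifth in the bass = F.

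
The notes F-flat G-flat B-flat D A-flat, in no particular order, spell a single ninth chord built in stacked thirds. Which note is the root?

Stacking in thirds gives G-flat – B-flat – D – F-flat – A-flat, so G-flat is the root — G-flat dominant ninth sharp five.

G-flat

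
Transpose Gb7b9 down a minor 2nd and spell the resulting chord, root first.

F – A – C – Eb – Gb

Transposed root: Gb → F (minor 2nd down). So we spell F dominant seventh flat nine:
root → F
3rd (major 3rd) → A
5th (perfect 5th) → C
7th (minor 7th) → Eb
9th (minor 9th) → Gb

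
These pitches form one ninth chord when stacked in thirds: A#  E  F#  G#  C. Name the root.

Stacking in thirds gives F# – A# – C – E – G#, so F# is the root — F# dominant ninth flat five.

F#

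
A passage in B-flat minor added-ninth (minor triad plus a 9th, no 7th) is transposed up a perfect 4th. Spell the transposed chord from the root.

B-flat up a perfect 4th → E-flat. New chord: E-flat minor added-ninth.
E-flat — root
G-flat — minor 3rd
B-flat — perfect 5th
F — major 9th

E-flat – G-flat – B-flat – F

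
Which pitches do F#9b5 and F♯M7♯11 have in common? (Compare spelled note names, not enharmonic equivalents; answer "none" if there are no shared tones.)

F#9b5 = F♯, A♯, C, E, G♯.
F♯M7♯11 = F♯, A♯, C♯, E♯, B♯.
Shared: F♯, A♯.

F♯, A♯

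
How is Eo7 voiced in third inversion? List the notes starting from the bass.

Db – E – G – Bb

Eo7 = E–G–Bb–Db; third inversion → seventh (Db) lowest.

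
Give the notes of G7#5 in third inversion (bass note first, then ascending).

F, G, B, D♯

G7#5 = G–B–D♯–F; third inversion → seventh (F) lowest.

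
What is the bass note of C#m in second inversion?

G♯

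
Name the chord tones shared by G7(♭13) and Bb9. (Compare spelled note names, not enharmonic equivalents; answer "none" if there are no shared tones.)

G7(♭13) = G, B, D, F, E♭.
Bb9 = B♭, D, F, A♭, C.
Shared: D, F.

D  F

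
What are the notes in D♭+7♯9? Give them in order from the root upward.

Db, F, A, Cb, E

D♭+7♯9 is a dominant seventh sharp nine sharp five built on Db.
- root: Db
- major 3rd: F
- augmented 5th: A
- minor 7th: Cb
- augmented 9th: E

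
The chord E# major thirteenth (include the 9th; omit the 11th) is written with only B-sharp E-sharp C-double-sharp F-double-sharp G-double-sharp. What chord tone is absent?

The full E# major thirteenth chord is E-sharp, G-double-sharp, B-sharp, D-double-sharp, F-double-sharp, C-double-sharp.
Comparing with the voicing, the major 7th (7th) — D-double-sharp — is absent.

D-double-sharp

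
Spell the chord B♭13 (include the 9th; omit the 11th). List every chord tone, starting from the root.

Bb  D  F  Ab  C  G

B♭13 is a dominant thirteenth built on Bb.
Bb — root
D — major 3rd
F — perfect 5th
Ab — minor 7th
C — major 9th
G — major 13th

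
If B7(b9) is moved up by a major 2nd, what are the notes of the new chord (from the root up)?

C#  E#  G#  B  D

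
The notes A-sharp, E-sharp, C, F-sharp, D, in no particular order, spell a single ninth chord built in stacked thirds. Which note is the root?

Arranged so that each adjacent pair is a third by letter name: D – F-sharp – A-sharp – C – E-sharp.
The bottom of that stack, D, is the root (this is D dominant seventh sharp nine sharp five).

D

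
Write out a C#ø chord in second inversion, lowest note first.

C#ø = C#–E–G–B; second inversion → fifth (G) lowest.

G, B, C#, E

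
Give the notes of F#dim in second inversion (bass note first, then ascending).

In root position, F#dim is F♯–A–C.
Second inversion puts the fifth (C) in the bass.

C  F♯  A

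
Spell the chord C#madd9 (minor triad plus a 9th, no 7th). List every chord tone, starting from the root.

C# – E – G# – D#

Root C#, quality minor added-ninth:
root → C#
3rd (minor 3rd) → E
5th (perfect 5th) → G#
9th (major 9th) → D#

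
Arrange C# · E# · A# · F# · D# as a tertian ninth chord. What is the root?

Stacking in thirds gives D# – F# – A# – C# – E#, so D# is the root — D# minor ninth.

D#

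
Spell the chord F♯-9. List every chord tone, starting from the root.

F#  A  C#  E  G#

Root F#, quality minor ninth:
Root: F#
Minor 3rd (3rd): A
Perfect 5th (5th): C#
Minor 7th (7th): E
Major 9th (9th): G#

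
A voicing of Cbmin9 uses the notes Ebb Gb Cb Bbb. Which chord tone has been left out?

Cbmin9 = Cb, Ebb, Gb, Bbb, Db. The voicing lacks the 9th (major 9th), Db.

Db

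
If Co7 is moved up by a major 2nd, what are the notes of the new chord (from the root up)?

D – F – Ab – Cb

Transposed root: C → D (major 2nd up). So we spell D diminished seventh:
D — root
F — minor 3rd
Ab — diminished 5th
Cb — diminished 7th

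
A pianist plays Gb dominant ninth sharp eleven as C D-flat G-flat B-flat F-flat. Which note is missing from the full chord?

The full Gb dominant ninth sharp eleven chord is G-flat, B-flat, D-flat, F-flat, A-flat, C.
Comparing with the voicing, the major 9th (9th) — A-flat — is absent.

A-flat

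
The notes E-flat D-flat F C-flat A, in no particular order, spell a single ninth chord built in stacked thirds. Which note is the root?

D-flat

Arranged so that each adjacent pair is a third by letter name: D-flat – F – A – C-flat – E-flat.
The bottom of that stack, D-flat, is the root (this is D-flat dominant ninth sharp five).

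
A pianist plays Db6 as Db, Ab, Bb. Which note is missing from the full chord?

F

Db6 = Db, F, Ab, Bb. The voicing lacks the 3rd (major 3rd), F.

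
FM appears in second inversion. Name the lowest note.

FM = F–A–C. Second inversion → fifth in the bass = C.

C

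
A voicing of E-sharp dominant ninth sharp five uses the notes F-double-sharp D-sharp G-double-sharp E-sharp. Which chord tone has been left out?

The full E-sharp dominant ninth sharp five chord is E-sharp, G-double-sharp, B-double-sharp, D-sharp, F-double-sharp.
Comparing with the voicing, the augmented 5th (5th) — B-double-sharp — is absent.

B-double-sharp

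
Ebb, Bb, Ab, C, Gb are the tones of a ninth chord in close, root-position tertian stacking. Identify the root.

Ab

Stacking in thirds gives Ab – C – Ebb – Gb – Bb, so Ab is the root — Ab dominant ninth flat five.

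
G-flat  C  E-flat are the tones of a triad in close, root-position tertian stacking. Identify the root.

C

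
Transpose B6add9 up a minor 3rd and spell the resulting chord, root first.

B up a minor 3rd → D. New chord: D six-nine.
- root: D
- major 3rd: F#
- perfect 5th: A
- major 6th: B
- major 9th: E

D  F#  A  B  E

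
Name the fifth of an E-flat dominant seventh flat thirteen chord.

Bb

E-flat dominant seventh flat thirteen is built on Eb; its 5th is a perfect 5th above the root.
A fifth above E uses the letter B, and the perfect 5th above Eb is Bb.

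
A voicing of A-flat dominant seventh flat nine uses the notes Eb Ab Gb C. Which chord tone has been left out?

Bbb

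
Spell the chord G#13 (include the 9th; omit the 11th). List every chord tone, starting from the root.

G#13: dominant thirteenth on G#.
G# — root
B# — major 3rd
D# — perfect 5th
F# — minor 7th
A# — major 9th
E# — major 13th

G# B# D# F# A# E#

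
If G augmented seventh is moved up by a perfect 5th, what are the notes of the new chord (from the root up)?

D, F♯, A♯, C

A perfect 5th up from G is D, so the new chord is D augmented seventh.
D — root
F♯ — major 3rd
A♯ — augmented 5th
C — minor 7th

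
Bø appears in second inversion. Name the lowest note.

F

Bø = B–D–F–A. Second inversion → fifth in the bass = F.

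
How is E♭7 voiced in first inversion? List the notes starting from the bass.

E♭7 = Eb–G–Bb–Db; first inversion → third (G) lowest.

G – Bb – Db – Eb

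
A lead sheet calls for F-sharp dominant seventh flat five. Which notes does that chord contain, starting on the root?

F-sharp A-sharp C E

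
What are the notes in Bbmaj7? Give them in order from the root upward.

Root Bb, quality major seventh:
- root: Bb
- major 3rd: D
- perfect 5th: F
- major 7th: A

Bb D F A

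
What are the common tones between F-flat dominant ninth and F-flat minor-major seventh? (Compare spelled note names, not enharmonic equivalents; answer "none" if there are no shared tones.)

F-flat dominant ninth: F-flat A-flat C-flat E-double-flat G-flat
F-flat minor-major seventh: F-flat A-double-flat C-flat E-flat
Common to both → F-flat, C-flat.

F-flat  C-flat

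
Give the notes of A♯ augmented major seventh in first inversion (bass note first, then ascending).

A♯ augmented major seventh = A-sharp–C-double-sharp–E-double-sharp–G-double-sharp; first inversion → third (C-double-sharp) lowest.

C-double-sharp  E-double-sharp  G-double-sharp  A-sharp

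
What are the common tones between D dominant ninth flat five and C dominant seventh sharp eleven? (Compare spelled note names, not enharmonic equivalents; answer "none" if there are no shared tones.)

F-sharp, C, E

D dominant ninth flat five: D F-sharp A-flat C E
C dominant seventh sharp eleven: C E G B-flat F-sharp
Common to both → F-sharp, C, E.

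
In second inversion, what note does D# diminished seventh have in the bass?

D# diminished seventh in root position is D-sharp–F-sharp–A–C.
Second inversion places the fifth in the bass, which is A.

A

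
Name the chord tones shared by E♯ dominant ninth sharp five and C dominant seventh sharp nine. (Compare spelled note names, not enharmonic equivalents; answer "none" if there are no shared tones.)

D-sharp

E♯ dominant ninth sharp five = E-sharp, G-double-sharp, B-double-sharp, D-sharp, F-double-sharp.
C dominant seventh sharp nine = C, E, G, B-flat, D-sharp.
Shared: D-sharp.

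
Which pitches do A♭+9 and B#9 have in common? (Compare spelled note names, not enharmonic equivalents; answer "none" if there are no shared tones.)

none

A♭+9: Ab C E Gb Bb
B#9: B# D## F## A# C##
Common to both → none.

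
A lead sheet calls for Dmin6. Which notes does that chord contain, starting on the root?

Root D, quality minor sixth:
root → D
3rd (minor 3rd) → F
5th (perfect 5th) → A
6th (major 6th) → B

D, F, A, B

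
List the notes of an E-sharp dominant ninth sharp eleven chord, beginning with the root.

E#, G##, B#, D#, F##, A##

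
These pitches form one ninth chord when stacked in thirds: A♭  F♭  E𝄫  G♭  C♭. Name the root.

F♭

Stacking in thirds gives F♭ – A♭ – C♭ – E𝄫 – G♭, so F♭ is the root — F♭ dominant ninth.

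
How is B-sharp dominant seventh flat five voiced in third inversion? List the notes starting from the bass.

A#  B#  D##  F#

B-sharp dominant seventh flat five = B#–D##–F#–A#; third inversion → seventh (A#) lowest.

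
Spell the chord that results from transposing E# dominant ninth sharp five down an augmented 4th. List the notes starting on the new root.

B, D-sharp, F-double-sharp, A, C-sharp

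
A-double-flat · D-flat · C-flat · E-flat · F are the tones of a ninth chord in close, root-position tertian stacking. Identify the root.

D-flat

Stacking in thirds gives D-flat – F – A-double-flat – C-flat – E-flat, so D-flat is the root — D-flat dominant ninth flat five.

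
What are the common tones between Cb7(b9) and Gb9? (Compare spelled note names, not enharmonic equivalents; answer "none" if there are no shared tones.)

G♭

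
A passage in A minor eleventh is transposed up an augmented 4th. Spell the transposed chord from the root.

D-sharp  F-sharp  A-sharp  C-sharp  E-sharp  G-sharp

An augmented 4th up from A is D-sharp, so the new chord is D-sharp minor eleventh.
Root: D-sharp
Minor 3rd (3rd): F-sharp
Perfect 5th (5th): A-sharp
Minor 7th (7th): C-sharp
Major 9th (9th): E-sharp
Perfect 11th (11th): G-sharp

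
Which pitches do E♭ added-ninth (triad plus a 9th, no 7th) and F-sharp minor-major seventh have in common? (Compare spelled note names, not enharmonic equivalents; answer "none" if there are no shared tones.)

none

E♭ added-ninth = E-flat, G, B-flat, F.
F-sharp minor-major seventh = F-sharp, A, C-sharp, E-sharp.
Shared: none.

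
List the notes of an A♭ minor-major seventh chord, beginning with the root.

Ab  Cb  Eb  G

A♭ minor-major seventh is a minor-major seventh built on Ab.
Ab — root
Cb — minor 3rd
Eb — perfect 5th
G — major 7th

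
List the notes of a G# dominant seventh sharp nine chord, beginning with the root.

G-sharp – B-sharp – D-sharp – F-sharp – A-double-sharp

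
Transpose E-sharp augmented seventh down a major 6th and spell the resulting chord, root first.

E-sharp down a major 6th → G-sharp. New chord: G-sharp augmented seventh.
root → G-sharp
3rd (major 3rd) → B-sharp
5th (augmented 5th) → D-double-sharp
7th (minor 7th) → F-sharp

G-sharp, B-sharp, D-double-sharp, F-sharp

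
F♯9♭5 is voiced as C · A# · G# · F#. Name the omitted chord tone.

The full F♯9♭5 chord is F#, A#, C, E, G#.
Comparing with the voicing, the minor 7th (7th) — E — is absent.

E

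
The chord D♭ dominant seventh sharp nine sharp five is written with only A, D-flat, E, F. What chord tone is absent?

D♭ dominant seventh sharp nine sharp five = D-flat, F, A, C-flat, E. The voicing lacks the 7th (minor 7th), C-flat.

C-flat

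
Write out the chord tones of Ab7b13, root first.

Ab7b13: dominant seventh flat thirteen on Ab.
- root: Ab
- major 3rd: C
- perfect 5th: Eb
- minor 7th: Gb
- minor 13th: Fb

Ab C Eb Gb Fb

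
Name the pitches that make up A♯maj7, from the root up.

A# C## E# G##

A♯maj7 is a major seventh built on A#.
- root: A#
- major 3rd: C##
- perfect 5th: E#
- major 7th: G##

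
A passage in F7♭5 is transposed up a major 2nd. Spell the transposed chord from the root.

F up a major 2nd → G. New chord: G dominant seventh flat five.
G — root
B — major 3rd
Db — diminished 5th
F — minor 7th

G  B  Db  F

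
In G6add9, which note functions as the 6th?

Root of G6add9 = G. The 6th is a major 6th: G up a major 6th → E.

E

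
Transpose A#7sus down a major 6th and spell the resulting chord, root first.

A♯ down a major 6th → C♯. New chord: C♯ dominant seventh suspended fourth.
Root: C♯
Perfect 4th (4th): F♯
Perfect 5th (5th): G♯
Minor 7th (7th): B

C♯  F♯  G♯  B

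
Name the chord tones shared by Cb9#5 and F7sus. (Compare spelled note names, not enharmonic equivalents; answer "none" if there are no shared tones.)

Eb

Cb9#5: Cb Eb G Bbb Db
F7sus: F Bb C Eb
Common to both → Eb.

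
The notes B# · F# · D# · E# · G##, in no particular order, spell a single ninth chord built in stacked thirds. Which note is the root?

Stacking in thirds gives E# – G## – B# – D# – F#, so E# is the root — E# dominant seventh flat nine.

E#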